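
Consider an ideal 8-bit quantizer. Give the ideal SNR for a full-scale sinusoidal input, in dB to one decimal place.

49.9 dB

SNR ≈ 6.02·N + 1.76 dB = 6.02·8 + 1.76 = 49.92 dB.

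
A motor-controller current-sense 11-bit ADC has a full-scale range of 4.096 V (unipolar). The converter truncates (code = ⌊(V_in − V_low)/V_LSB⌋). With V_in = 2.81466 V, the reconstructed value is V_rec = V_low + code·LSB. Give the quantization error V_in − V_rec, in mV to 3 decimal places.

0.660 mV

One LSB is 4.096 V / 2048 = 2.000 mV.
Scaled input = 1407.3300 LSBs, so code = 1407.
Code 1407 maps back to 0 + 1407×0.002 V = 2.814 V.
Error = 2.81466 − 2.814 = 0.00066 V = 0.660 mV.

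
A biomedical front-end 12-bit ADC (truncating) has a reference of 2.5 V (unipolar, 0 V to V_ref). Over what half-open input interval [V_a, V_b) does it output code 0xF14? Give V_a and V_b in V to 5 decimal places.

[2.35596 V, 2.35657 V)

LSB = 2.5/2^12 = 0.610 mV.
Code 0xF14 = 3860 decimal.
V_a = V_low + 3860·LSB = 2.35596 V; V_b = V_low + 3861·LSB = 2.35657 V.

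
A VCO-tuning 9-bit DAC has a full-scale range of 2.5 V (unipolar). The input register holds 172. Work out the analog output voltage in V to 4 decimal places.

LSB = 2.5 V / 2^9 = 4.883 mV.
V_out = 0 + 172 × 0.00488281 V = 0.839844 V.

0.8398 V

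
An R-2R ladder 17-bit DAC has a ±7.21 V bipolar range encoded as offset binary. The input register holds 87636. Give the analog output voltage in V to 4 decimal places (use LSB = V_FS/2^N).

2.4314 V

LSB = 14.42 V / 2^17 = 110.02 µV.
V_out = (−7.21) + 87636 × 0.000110016 V = 2.43135 V.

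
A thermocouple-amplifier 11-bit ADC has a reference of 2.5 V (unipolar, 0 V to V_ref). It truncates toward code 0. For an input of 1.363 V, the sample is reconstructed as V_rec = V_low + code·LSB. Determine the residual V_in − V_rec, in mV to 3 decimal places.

One LSB is 2.5 V / 2048 = 1.221 mV.
(1.363 − 0)/0.0012207 = 1116.5696; ⌊·⌋ gives code 1116.
Reconstructed: 1.3623047 V.
V_in − V_rec = 0.000695312 V = 0.695 mV.

0.695 mV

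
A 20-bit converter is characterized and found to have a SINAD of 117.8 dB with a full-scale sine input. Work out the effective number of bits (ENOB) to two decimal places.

19.28 bits

ENOB = (SINAD − 1.76) / 6.02 = (117.8 − 1.76)/6.02 = 19.276.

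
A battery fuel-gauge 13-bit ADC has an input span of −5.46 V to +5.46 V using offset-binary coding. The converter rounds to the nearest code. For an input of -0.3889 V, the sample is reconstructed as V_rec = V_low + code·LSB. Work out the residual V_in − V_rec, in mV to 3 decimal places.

Step size: 10.92 V ÷ 2^13 = 1.333 mV.
(V_in − V_low)/LSB = (-0.3889 − (−5.46))/0.00133301 = 3804.2538 → code 3804 (round).
Code 3804 maps back to (−5.46) + 3804×0.00133301 V = -0.38923828 V.
V_in − V_rec = 0.000338281 V = 0.338 mV.

0.338 mV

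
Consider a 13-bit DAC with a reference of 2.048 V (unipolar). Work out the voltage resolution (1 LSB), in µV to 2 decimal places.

250.00 µV

Full-scale span = 2.048 V.
LSB = 2.048 / 2^13 = 2.048 / 8192 = 0.00025 V = 250.00 µV.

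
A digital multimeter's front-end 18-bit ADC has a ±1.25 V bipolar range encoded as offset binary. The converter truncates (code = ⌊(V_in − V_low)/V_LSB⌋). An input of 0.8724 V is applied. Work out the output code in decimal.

code 222549

Full-scale span = 2.5 V; LSB = 2.5/2^18 = 9.54 µV.
(0.8724 − (−1.25)) / 9.53674e-06 = 222549.770 LSBs.
So the output code is 222549.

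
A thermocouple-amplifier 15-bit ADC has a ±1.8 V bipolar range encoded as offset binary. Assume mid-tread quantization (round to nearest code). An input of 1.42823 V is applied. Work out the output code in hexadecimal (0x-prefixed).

LSB = 3.6 V / 32768 = 109.86 µV.
(V_in − V_low)/LSB = (1.42823 − (−1.8)) / 0.000109863 = 29384.067.
round(29384.067) = 29384.
In hexadecimal (0x-prefixed): 0x72C8.

code 0x72C8 (decimal 29384)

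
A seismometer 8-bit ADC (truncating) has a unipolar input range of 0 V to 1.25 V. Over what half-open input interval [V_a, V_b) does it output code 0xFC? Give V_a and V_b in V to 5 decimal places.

LSB = 1.25/2^8 = 4.883 mV.
Code 0xFC = 252 decimal.
V_a = V_low + 252·LSB = 1.23047 V; V_b = V_low + 253·LSB = 1.23535 V.

[1.23047 V, 1.23535 V)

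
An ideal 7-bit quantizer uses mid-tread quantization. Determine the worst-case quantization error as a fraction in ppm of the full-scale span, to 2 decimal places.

Rounding → worst-case error = ½ LSB = V_FS/2^8, so 1e+06/256 = 3906.25 ppm of full scale.

3906.25 ppm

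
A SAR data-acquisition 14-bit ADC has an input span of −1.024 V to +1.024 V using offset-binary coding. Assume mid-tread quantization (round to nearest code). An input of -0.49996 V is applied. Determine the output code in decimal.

code 4192

LSB = 2.048 V / 16384 = 125.00 µV.
Input sits at 4192.320 steps above V_low.
So the output code is 4192.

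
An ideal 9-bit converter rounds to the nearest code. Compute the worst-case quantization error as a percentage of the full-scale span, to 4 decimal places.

Rounding → worst-case error = ½ LSB = V_FS/2^10, so 100/1024 = 0.0976562 % of full scale.

0.0977 %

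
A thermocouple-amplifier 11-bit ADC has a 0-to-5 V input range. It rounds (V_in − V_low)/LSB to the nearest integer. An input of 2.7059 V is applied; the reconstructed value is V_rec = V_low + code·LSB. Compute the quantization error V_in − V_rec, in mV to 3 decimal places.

0.822 mV

One LSB is 5 V / 2048 = 2.441 mV.
(V_in − V_low)/LSB = (2.7059 − 0)/0.00244141 = 1108.3366 → code 1108 (round).
Code 1108 maps back to 0 + 1108×0.00244141 V = 2.7050781 V.
Error = 2.7059 − 2.7050781 = 0.000821875 V = 0.822 mV.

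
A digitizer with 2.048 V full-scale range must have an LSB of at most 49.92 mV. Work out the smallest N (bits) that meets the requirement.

Number of steps required ≥ 2.048 V / 49.92 mV = 41.03.
Need 2^N ≥ 41.03; 2^5 = 32, 2^6 = 64.
Minimum N = 6.

6 bits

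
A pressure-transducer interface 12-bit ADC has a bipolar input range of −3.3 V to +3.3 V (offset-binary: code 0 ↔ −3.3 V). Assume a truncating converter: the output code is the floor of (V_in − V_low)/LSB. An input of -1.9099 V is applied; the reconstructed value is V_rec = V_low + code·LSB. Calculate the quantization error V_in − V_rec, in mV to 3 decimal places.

1.135 mV

LSB = 6.6/2^12 = 1.611 mV.
Scaled input = 862.7045 LSBs, so code = 862.
Reconstructed: -1.9110352 V.
Difference: 0.00113516 V → 1.135 mV.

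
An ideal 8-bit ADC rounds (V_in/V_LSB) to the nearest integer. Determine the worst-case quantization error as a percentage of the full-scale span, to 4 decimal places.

Rounding → worst-case error = ½ LSB = V_FS/2^9, so 100/512 = 0.195312 % of full scale.

0.1953 %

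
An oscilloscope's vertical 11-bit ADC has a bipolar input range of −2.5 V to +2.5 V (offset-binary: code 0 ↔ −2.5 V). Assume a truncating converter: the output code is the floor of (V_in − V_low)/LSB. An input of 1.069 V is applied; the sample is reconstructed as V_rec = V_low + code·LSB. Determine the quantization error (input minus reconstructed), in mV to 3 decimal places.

Step size: 5 V ÷ 2^11 = 2.441 mV.
Scaled input = 1461.8624 LSBs, so code = 1461.
Reconstructed: 1.0668945 V.
V_in − V_rec = 0.00210547 V = 2.105 mV.

2.105 mV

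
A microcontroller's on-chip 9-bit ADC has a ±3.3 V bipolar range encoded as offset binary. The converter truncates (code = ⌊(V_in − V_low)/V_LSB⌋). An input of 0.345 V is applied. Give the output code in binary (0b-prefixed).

code 0b100011010 (decimal 282)

Full-scale span = 6.6 V; LSB = 6.6/2^9 = 12.891 mV.
Input sits at 282.764 steps above V_low.
⌊·⌋(282.764) = 282.
In binary (0b-prefixed): 0b100011010.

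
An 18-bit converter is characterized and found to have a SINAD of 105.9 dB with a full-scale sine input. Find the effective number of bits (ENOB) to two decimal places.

17.30 bits

ENOB = (SINAD − 1.76) / 6.02 = (105.9 − 1.76)/6.02 = 17.299.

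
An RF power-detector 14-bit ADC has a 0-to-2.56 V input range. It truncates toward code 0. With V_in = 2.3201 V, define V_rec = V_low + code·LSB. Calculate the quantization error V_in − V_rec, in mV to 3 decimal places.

LSB = 2.56/2^14 = 156.25 µV.
Scaled input = 14848.6400 LSBs, so code = 14848.
Code 14848 maps back to 0 + 14848×0.00015625 V = 2.32 V.
V_in − V_rec = 0.0001 V = 0.100 mV.

0.100 mV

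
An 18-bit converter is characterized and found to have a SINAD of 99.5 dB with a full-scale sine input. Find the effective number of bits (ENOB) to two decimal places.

ENOB = (SINAD − 1.76) / 6.02 = (99.5 − 1.76)/6.02 = 16.236.

16.24 bits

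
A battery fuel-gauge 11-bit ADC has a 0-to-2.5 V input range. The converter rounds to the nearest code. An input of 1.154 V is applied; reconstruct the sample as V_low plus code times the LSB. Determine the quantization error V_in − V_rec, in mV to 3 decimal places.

One LSB is 2.5 V / 2048 = 1.221 mV.
(1.154 − 0)/0.0012207 = 945.3568; round gives code 945.
Code 945 maps back to 0 + 945×0.0012207 V = 1.1535645 V.
V_in − V_rec = 0.000435547 V = 0.436 mV.

0.436 mV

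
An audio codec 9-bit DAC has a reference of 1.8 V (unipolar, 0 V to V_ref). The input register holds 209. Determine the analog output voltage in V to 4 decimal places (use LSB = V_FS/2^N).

LSB = 1.8 V / 2^9 = 3.516 mV.
V_out = 0 + 209 × 0.00351563 V = 0.734766 V.

0.7348 V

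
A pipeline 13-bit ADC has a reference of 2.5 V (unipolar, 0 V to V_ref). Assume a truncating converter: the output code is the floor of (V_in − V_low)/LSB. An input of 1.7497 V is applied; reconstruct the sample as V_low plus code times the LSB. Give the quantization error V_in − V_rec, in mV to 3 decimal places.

0.127 mV

One LSB is 2.5 V / 8192 = 305.18 µV.
(V_in − V_low)/LSB = (1.7497 − 0)/0.000305176 = 5733.4170 → code 5733 (floor).
V_rec = 0 + 5733·0.000305176 = 1.7495728 V.
V_in − V_rec = 0.000127246 V = 0.127 mV.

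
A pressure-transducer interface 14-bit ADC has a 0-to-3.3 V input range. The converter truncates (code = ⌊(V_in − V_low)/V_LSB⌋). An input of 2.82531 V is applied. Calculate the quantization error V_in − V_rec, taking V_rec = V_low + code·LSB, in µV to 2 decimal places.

47.55 µV

LSB = 3.3/2^14 = 201.42 µV.
(2.82531 − 0)/0.000201416 = 14027.2361; ⌊·⌋ gives code 14027.
V_rec = 0 + 14027·0.000201416 = 2.8252625 V.
Error = 2.82531 − 2.8252625 = 4.75488e-05 V = 47.55 µV.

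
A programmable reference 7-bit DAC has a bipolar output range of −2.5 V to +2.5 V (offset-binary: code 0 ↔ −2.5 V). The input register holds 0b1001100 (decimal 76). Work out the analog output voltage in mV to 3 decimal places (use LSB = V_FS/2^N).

468.750 mV

LSB = 5 V / 2^7 = 39.062 mV.
Code 0b1001100 = 76 decimal.
V_out = (−2.5) + 76 × 0.0390625 V = 0.46875 V.
= 468.750 mV.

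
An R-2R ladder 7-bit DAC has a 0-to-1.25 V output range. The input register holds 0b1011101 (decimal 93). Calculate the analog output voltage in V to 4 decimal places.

LSB = 1.25 V / 2^7 = 9.766 mV.
Code 0b1011101 = 93 decimal.
V_out = 0 + 93 × 0.00976562 V = 0.908203 V.

0.9082 V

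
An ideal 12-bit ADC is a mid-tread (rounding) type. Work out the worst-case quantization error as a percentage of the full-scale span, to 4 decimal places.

0.0122 %

Rounding → worst-case error = ½ LSB = V_FS/2^13, so 100/8192 = 0.012207 % of full scale.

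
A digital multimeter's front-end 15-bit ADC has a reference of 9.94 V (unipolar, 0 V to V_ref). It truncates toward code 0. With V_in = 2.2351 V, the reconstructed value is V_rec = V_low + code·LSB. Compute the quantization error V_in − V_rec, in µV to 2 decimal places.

56.05 µV

Step size: 9.94 V ÷ 2^15 = 303.34 µV.
Scaled input = 7368.1848 LSBs, so code = 7368.
Reconstructed: 2.2350439 V.
Difference: 5.60547e-05 V → 56.05 µV.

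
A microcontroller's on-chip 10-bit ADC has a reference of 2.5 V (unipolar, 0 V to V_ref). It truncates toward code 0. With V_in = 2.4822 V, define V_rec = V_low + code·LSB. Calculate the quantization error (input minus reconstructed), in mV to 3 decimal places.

LSB = 2.5/2^10 = 2.441 mV.
(V_in − V_low)/LSB = (2.4822 − 0)/0.00244141 = 1016.7091 → code 1016 (floor).
V_rec = 0 + 1016·0.00244141 = 2.4804688 V.
Error = 2.4822 − 2.4804688 = 0.00173125 V = 1.731 mV.

1.731 mV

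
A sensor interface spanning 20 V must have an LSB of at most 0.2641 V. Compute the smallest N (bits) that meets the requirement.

7 bits

Number of steps required ≥ 20 V / 0.2641 V = 75.73.
Need 2^N ≥ 75.73; 2^6 = 64, 2^7 = 128.
Minimum N = 7.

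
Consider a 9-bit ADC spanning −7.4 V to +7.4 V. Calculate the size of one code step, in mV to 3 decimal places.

Full-scale span = 14.8 V.
LSB = 14.8 / 2^9 = 14.8 / 512 = 0.0289063 V = 28.906 mV.

28.906 mV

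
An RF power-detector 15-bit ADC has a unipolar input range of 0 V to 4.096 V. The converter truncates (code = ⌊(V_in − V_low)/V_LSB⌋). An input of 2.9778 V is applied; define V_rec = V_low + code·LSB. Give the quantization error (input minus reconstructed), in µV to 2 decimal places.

50.00 µV

One LSB is 4.096 V / 32768 = 125.00 µV.
Scaled input = 23822.4000 LSBs, so code = 23822.
V_rec = 0 + 23822·0.000125 = 2.97775 V.
Difference: 5e-05 V → 50.00 µV.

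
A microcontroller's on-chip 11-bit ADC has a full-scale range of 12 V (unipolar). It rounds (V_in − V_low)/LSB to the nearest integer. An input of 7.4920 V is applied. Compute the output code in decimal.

code 1279

Full-scale span = 12 V; LSB = 12/2^11 = 5.859 mV.
(V_in − V_low)/LSB = (7.4920 − 0) / 0.00585938 = 1278.635.
round(1278.635) = 1279.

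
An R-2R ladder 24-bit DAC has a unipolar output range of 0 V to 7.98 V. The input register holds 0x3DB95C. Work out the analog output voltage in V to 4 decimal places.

LSB = 7.98 V / 2^24 = 0.48 µV.
Code 0x3DB95C = 4045148 decimal.
V_out = 0 + 4045148 × 4.75645e-07 V = 1.92405 V.

1.9241 V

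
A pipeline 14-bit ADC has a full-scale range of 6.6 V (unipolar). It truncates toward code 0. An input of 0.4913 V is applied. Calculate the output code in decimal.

code 1219

LSB = 6.6 V / 16384 = 402.83 µV.
(V_in − V_low)/LSB = (0.4913 − 0) / 0.000402832 = 1219.615.
Floor → code 1219.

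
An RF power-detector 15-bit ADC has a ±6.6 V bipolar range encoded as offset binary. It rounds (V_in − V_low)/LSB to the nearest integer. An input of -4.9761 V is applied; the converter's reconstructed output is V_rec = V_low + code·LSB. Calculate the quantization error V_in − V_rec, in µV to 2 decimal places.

One LSB is 13.2 V / 32768 = 402.83 µV.
(V_in − V_low)/LSB = (-4.9761 − (−6.6))/0.000402832 = 4031.2087 → code 4031 (round).
Code 4031 maps back to (−6.6) + 4031×0.000402832 V = -4.9761841 V.
Difference: 8.4082e-05 V → 84.08 µV.

84.08 µV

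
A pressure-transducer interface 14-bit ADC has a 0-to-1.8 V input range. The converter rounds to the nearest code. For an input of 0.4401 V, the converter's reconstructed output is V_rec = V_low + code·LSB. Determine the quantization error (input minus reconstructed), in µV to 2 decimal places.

-12.30 µV

One LSB is 1.8 V / 16384 = 109.86 µV.
(0.4401 − 0)/0.000109863 = 4005.8880; round gives code 4006.
Reconstructed: 0.4401123 V.
Difference: -1.23047e-05 V → -12.30 µV.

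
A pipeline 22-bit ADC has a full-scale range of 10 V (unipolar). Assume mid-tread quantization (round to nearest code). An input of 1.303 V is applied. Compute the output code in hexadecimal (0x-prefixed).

code 0x856D6 (decimal 546518)

Full-scale span = 10 V; LSB = 10/2^22 = 2.38 µV.
(1.303 − 0) / 2.38419e-06 = 546517.811 LSBs.
So the output code is 546518.
In hexadecimal (0x-prefixed): 0x856D6.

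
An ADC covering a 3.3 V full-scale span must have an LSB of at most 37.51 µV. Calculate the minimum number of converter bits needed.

Number of steps required ≥ 3.3 V / 37.51 µV = 87976.54.
Need 2^N ≥ 87976.54; 2^16 = 65536, 2^17 = 131072.
Minimum N = 17.

17 bits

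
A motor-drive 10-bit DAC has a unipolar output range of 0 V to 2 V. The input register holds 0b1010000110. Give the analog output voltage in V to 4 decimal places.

1.2617 V

LSB = 2 V / 2^10 = 1.953 mV.
Code 0b1010000110 = 646 decimal.
V_out = 0 + 646 × 0.00195312 V = 1.26172 V.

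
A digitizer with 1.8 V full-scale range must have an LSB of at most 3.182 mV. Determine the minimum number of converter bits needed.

Number of steps required ≥ 1.8 V / 3.182 mV = 565.68.
Need 2^N ≥ 565.68; 2^9 = 512, 2^10 = 1024.
Minimum N = 10.

10 bits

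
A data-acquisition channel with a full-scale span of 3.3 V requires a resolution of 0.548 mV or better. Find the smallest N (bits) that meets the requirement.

13 bits

Number of steps required ≥ 3.3 V / 0.548 mV = 6021.90.
Need 2^N ≥ 6021.90; 2^12 = 4096, 2^13 = 8192.
Minimum N = 13.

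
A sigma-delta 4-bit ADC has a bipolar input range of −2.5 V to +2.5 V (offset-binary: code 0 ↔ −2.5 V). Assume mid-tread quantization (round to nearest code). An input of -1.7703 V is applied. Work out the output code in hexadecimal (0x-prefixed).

code 0x2 (decimal 2)

LSB = 5 V / 16 = 312.500 mV.
(-1.7703 − (−2.5)) / 0.3125 = 2.335 LSBs.
round(2.335) = 2.
In hexadecimal (0x-prefixed): 0x2.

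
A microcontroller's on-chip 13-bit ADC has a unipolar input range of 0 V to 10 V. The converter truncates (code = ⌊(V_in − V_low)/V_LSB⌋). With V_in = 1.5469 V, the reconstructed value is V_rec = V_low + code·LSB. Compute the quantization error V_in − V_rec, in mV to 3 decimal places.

0.269 mV

LSB = 10/2^13 = 1.221 mV.
Scaled input = 1267.2205 LSBs, so code = 1267.
Code 1267 maps back to 0 + 1267×0.0012207 V = 1.5466309 V.
Error = 1.5469 − 1.5466309 = 0.000269141 V = 0.269 mV.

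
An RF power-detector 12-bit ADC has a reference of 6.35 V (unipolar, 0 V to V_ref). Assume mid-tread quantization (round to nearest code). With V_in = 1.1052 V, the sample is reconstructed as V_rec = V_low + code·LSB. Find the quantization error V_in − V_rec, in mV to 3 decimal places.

LSB = 6.35/2^12 = 1.550 mV.
(V_in − V_low)/LSB = (1.1052 − 0)/0.00155029 = 712.8975 → code 713 (round).
V_rec = 0 + 713·0.00155029 = 1.1053589 V.
Error = 1.1052 − 1.1053589 = -0.000158887 V = -0.159 mV.

-0.159 mV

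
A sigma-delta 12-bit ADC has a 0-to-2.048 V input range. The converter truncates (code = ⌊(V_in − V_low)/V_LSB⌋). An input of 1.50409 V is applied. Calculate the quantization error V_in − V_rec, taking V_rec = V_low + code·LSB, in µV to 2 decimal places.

Step size: 2.048 V ÷ 2^12 = 0.500 mV.
(1.50409 − 0)/0.0005 = 3008.1800; ⌊·⌋ gives code 3008.
V_rec = 0 + 3008·0.0005 = 1.504 V.
Error = 1.50409 − 1.504 = 9e-05 V = 90.00 µV.

90.00 µV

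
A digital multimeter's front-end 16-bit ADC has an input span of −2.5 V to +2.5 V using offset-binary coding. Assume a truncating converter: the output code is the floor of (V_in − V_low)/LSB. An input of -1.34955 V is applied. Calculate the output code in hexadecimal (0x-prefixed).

code 0x3AE7 (decimal 15079)

LSB = 5 V / 65536 = 76.29 µV.
Input sits at 15079.178 steps above V_low.
So the output code is 15079.
In hexadecimal (0x-prefixed): 0x3AE7.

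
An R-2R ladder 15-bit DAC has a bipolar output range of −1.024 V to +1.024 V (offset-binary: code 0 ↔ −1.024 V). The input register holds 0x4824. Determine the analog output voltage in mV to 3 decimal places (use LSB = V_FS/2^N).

LSB = 2.048 V / 2^15 = 62.50 µV.
Code 0x4824 = 18468 decimal.
V_out = (−1.024) + 18468 × 6.25e-05 V = 0.13025 V.
= 130.250 mV.

130.250 mV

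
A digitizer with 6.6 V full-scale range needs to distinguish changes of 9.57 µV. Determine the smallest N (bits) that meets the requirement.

Number of steps required ≥ 6.6 V / 9.57 µV = 689655.17.
Need 2^N ≥ 689655.17; 2^19 = 524288, 2^20 = 1048576.
Minimum N = 20.

20 bits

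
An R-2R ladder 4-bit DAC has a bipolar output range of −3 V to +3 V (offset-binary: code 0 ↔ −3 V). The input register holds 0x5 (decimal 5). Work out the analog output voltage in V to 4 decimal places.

LSB = 6 V / 2^4 = 375.000 mV.
Code 0x5 = 5 decimal.
V_out = (−3) + 5 × 0.375 V = -1.125 V.

-1.1250 V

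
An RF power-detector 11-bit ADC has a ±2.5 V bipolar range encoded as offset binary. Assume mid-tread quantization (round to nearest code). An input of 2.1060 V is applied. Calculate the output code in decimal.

code 1887

LSB = 5 V / 2048 = 2.441 mV.
(V_in − V_low)/LSB = (2.1060 − (−2.5)) / 0.00244141 = 1886.618.
round(1886.618) = 1887.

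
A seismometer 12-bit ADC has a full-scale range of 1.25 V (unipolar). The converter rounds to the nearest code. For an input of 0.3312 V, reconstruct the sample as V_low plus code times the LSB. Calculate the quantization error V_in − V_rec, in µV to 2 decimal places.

One LSB is 1.25 V / 4096 = 305.18 µV.
Scaled input = 1085.2762 LSBs, so code = 1085.
Reconstructed: 0.33111572 V.
V_in − V_rec = 8.42773e-05 V = 84.28 µV.

84.28 µV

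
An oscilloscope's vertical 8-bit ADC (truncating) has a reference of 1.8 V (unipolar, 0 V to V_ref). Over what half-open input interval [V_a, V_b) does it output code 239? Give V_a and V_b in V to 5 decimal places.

LSB = 1.8/2^8 = 7.031 mV.
V_a = V_low + 239·LSB = 1.68047 V; V_b = V_low + 240·LSB = 1.6875 V.

[1.68047 V, 1.68750 V)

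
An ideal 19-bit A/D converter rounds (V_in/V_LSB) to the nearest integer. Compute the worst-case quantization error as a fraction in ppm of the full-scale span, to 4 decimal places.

0.9537 ppm

Rounding → worst-case error = ½ LSB = V_FS/2^20, so 1e+06/1048576 = 0.953674 ppm of full scale.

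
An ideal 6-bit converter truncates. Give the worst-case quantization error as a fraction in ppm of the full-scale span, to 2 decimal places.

15625.00 ppm

Truncating → worst-case error = 1 LSB = V_FS/2^6, so 1e+06/64 = 15625 ppm of full scale.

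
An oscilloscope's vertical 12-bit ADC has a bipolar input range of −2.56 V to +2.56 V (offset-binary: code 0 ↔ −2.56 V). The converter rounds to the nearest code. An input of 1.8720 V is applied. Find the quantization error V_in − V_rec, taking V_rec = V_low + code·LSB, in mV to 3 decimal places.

Step size: 5.12 V ÷ 2^12 = 1.250 mV.
Scaled input = 3545.6000 LSBs, so code = 3546.
V_rec = (−2.56) + 3546·0.00125 = 1.8725 V.
Error = 1.8720 − 1.8725 = -0.0005 V = -0.500 mV.

-0.500 mV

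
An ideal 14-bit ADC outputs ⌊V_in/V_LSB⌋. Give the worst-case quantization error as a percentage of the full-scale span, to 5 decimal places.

Truncating → worst-case error = 1 LSB = V_FS/2^14, so 100/16384 = 0.00610352 % of full scale.

0.00610 %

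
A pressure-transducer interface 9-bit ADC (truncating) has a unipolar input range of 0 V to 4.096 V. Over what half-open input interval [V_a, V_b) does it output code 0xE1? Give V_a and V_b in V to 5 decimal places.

[1.80000 V, 1.80800 V)

LSB = 4.096/2^9 = 8.000 mV.
Code 0xE1 = 225 decimal.
V_a = V_low + 225·LSB = 1.8 V; V_b = V_low + 226·LSB = 1.808 V.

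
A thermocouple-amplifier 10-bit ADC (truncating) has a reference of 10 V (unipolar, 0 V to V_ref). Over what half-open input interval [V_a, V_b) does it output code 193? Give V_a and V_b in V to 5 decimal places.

[1.88477 V, 1.89453 V)

LSB = 10/2^10 = 9.766 mV.
V_a = V_low + 193·LSB = 1.88477 V; V_b = V_low + 194·LSB = 1.89453 V.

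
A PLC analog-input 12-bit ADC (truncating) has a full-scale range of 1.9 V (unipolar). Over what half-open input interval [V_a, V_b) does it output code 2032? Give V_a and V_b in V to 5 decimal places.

[0.94258 V, 0.94304 V)

LSB = 1.9/2^12 = 463.87 µV.
V_a = V_low + 2032·LSB = 0.942578 V; V_b = V_low + 2033·LSB = 0.943042 V.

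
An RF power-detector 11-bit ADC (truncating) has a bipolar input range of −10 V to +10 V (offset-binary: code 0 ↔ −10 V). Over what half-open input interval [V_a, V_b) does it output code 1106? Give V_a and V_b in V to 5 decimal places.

LSB = 20/2^11 = 9.766 mV.
V_a = V_low + 1106·LSB = 0.800781 V; V_b = V_low + 1107·LSB = 0.810547 V.

[0.80078 V, 0.81055 V)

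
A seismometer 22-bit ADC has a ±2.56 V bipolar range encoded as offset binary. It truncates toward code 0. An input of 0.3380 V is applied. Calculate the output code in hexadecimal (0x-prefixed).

With 4194304 levels over 5.12 V, one step is 1.22 µV.
(0.3380 − (−2.56)) / 1.2207e-06 = 2374041.600 LSBs.
⌊·⌋(2374041.600) = 2374041.
In hexadecimal (0x-prefixed): 0x243999.

code 0x243999 (decimal 2374041)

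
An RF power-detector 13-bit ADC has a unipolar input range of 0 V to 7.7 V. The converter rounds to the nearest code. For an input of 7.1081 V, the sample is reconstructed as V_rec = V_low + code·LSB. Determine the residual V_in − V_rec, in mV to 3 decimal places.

0.263 mV

LSB = 7.7/2^13 = 0.940 mV.
(V_in − V_low)/LSB = (7.1081 − 0)/0.000939941 = 7562.2799 → code 7562 (round).
Reconstructed: 7.1078369 V.
Error = 7.1081 − 7.1078369 = 0.000263086 V = 0.263 mV.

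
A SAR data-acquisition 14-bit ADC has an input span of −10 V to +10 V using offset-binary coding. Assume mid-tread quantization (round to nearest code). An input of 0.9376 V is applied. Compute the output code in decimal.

Full-scale span = 20 V; LSB = 20/2^14 = 1.221 mV.
(V_in − V_low)/LSB = (0.9376 − (−10)) / 0.0012207 = 8960.082.
Round → code 8960.

code 8960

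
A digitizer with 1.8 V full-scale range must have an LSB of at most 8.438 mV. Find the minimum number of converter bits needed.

8 bits

Number of steps required ≥ 1.8 V / 8.438 mV = 213.32.
Need 2^N ≥ 213.32; 2^7 = 128, 2^8 = 256.
Minimum N = 8.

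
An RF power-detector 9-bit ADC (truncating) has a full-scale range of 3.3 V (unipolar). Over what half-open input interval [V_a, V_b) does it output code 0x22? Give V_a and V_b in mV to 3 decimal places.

LSB = 3.3/2^9 = 6.445 mV.
Code 0x22 = 34 decimal.
V_a = V_low + 34·LSB = 0.219141 V; V_b = V_low + 35·LSB = 0.225586 V.

[219.141 mV, 225.586 mV)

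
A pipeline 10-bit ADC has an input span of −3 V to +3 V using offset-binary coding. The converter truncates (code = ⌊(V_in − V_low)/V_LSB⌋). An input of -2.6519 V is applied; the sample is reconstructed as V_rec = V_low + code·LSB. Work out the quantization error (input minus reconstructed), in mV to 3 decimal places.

One LSB is 6 V / 1024 = 5.859 mV.
Scaled input = 59.4091 LSBs, so code = 59.
Code 59 maps back to (−3) + 59×0.00585938 V = -2.6542969 V.
V_in − V_rec = 0.00239688 V = 2.397 mV.

2.397 mV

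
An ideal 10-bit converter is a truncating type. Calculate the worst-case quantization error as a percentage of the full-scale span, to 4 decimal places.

0.0977 %

Truncating → worst-case error = 1 LSB = V_FS/2^10, so 100/1024 = 0.0976562 % of full scale.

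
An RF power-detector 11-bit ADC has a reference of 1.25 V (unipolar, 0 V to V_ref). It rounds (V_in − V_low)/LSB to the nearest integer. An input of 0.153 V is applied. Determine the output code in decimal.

Full-scale span = 1.25 V; LSB = 1.25/2^11 = 0.610 mV.
(0.153 − 0) / 0.000610352 = 250.675 LSBs.
Round → code 251.

code 251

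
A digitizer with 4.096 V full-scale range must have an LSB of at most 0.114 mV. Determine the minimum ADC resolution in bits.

16 bits

Number of steps required ≥ 4.096 V / 0.114 mV = 35929.82.
Need 2^N ≥ 35929.82; 2^15 = 32768, 2^16 = 65536.
Minimum N = 16.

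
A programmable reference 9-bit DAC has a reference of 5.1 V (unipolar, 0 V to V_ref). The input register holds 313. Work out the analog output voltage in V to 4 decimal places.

3.1178 V

LSB = 5.1 V / 2^9 = 9.961 mV.
V_out = 0 + 313 × 0.00996094 V = 3.11777 V.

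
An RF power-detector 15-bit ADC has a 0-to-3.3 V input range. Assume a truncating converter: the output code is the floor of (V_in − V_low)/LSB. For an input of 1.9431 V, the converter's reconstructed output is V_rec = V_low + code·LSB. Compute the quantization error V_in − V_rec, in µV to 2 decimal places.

39.70 µV

LSB = 3.3/2^15 = 100.71 µV.
Scaled input = 19294.3942 LSBs, so code = 19294.
Code 19294 maps back to 0 + 19294×0.000100708 V = 1.9430603 V.
V_in − V_rec = 3.96973e-05 V = 39.70 µV.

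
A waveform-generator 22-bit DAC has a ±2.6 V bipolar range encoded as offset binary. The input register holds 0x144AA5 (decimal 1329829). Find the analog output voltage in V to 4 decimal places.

LSB = 5.2 V / 2^22 = 1.24 µV.
Code 0x144AA5 = 1329829 decimal.
V_out = (−2.6) + 1329829 × 1.23978e-06 V = -0.951309 V.

-0.9513 V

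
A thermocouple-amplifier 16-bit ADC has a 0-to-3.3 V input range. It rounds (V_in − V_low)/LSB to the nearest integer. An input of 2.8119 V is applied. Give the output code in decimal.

code 55843

Full-scale span = 3.3 V; LSB = 3.3/2^16 = 50.35 µV.
(2.8119 − 0) / 5.0354e-05 = 55842.630 LSBs.
So the output code is 55843.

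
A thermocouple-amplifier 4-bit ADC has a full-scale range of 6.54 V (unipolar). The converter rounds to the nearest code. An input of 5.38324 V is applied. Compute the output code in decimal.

With 16 levels over 6.54 V, one step is 408.750 mV.
(V_in − V_low)/LSB = (5.38324 − 0) / 0.40875 = 13.170.
round(13.170) = 13.

code 13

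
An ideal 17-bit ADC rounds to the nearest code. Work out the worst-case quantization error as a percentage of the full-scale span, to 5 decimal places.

Rounding → worst-case error = ½ LSB = V_FS/2^18, so 100/262144 = 0.00038147 % of full scale.

0.00038 %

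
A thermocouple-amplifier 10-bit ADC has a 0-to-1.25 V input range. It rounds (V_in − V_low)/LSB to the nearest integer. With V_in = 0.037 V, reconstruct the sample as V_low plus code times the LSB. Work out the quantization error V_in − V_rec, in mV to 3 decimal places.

0.379 mV

Step size: 1.25 V ÷ 2^10 = 1.221 mV.
Scaled input = 30.3104 LSBs, so code = 30.
V_rec = 0 + 30·0.0012207 = 0.036621094 V.
Error = 0.037 − 0.036621094 = 0.000378906 V = 0.379 mV.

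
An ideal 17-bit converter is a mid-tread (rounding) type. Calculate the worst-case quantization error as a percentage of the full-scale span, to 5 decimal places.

0.00038 %

Rounding → worst-case error = ½ LSB = V_FS/2^18, so 100/262144 = 0.00038147 % of full scale.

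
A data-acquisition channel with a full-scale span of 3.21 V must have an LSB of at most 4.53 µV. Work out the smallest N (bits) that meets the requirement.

20 bits

Number of steps required ≥ 3.21 V / 4.53 µV = 708609.27.
Need 2^N ≥ 708609.27; 2^19 = 524288, 2^20 = 1048576.
Minimum N = 20.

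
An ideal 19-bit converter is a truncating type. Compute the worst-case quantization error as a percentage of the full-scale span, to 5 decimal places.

Truncating → worst-case error = 1 LSB = V_FS/2^19, so 100/524288 = 0.000190735 % of full scale.

0.00019 %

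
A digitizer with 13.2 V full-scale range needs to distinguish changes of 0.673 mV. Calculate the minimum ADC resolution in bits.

15 bits

Number of steps required ≥ 13.2 V / 0.673 mV = 19613.67.
Need 2^N ≥ 19613.67; 2^14 = 16384, 2^15 = 32768.
Minimum N = 15.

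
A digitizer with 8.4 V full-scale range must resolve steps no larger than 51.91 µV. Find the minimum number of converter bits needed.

Number of steps required ≥ 8.4 V / 51.91 µV = 161818.53.
Need 2^N ≥ 161818.53; 2^17 = 131072, 2^18 = 262144.
Minimum N = 18.

18 bits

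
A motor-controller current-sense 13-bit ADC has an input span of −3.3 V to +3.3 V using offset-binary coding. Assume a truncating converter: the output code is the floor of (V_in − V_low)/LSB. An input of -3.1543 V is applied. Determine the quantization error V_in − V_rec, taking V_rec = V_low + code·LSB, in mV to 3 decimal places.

Step size: 6.6 V ÷ 2^13 = 0.806 mV.
(V_in − V_low)/LSB = (-3.1543 − (−3.3))/0.000805664 = 180.8446 → code 180 (floor).
Code 180 maps back to (−3.3) + 180×0.000805664 V = -3.1549805 V.
Error = -3.1543 − (−3.1549805) = 0.000680469 V = 0.680 mV.

0.680 mV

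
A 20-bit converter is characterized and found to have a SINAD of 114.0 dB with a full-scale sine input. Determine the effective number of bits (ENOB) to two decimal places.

ENOB = (SINAD − 1.76) / 6.02 = (114.0 − 1.76)/6.02 = 18.645.

18.64 bits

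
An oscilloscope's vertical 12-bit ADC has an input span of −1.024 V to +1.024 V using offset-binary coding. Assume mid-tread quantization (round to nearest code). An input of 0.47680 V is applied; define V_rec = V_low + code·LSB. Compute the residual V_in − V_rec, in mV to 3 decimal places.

LSB = 2.048/2^12 = 0.500 mV.
(0.47680 − (−1.024))/0.0005 = 3001.6000; round gives code 3002.
Code 3002 maps back to (−1.024) + 3002×0.0005 V = 0.477 V.
Error = 0.47680 − 0.477 = -0.0002 V = -0.200 mV.

-0.200 mV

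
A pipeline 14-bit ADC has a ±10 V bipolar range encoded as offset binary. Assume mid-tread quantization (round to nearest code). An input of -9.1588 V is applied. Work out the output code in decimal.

code 689

LSB = 20 V / 16384 = 1.221 mV.
(-9.1588 − (−10)) / 0.0012207 = 689.111 LSBs.
round(689.111) = 689.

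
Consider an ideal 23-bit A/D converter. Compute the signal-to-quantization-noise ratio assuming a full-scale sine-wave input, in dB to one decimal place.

140.2 dB

SNR ≈ 6.02·N + 1.76 dB = 6.02·23 + 1.76 = 140.22 dB.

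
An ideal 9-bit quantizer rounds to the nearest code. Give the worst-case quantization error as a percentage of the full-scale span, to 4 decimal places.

Rounding → worst-case error = ½ LSB = V_FS/2^10, so 100/1024 = 0.0976562 % of full scale.

0.0977 %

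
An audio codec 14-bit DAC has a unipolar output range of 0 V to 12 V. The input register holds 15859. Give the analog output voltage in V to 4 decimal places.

LSB = 12 V / 2^14 = 0.732 mV.
V_out = 0 + 15859 × 0.000732422 V = 11.6155 V.

11.6155 V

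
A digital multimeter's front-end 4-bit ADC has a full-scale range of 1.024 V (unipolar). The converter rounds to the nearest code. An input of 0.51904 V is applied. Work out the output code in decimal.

code 8

LSB = 1.024 V / 16 = 64.000 mV.
(V_in − V_low)/LSB = (0.51904 − 0) / 0.064 = 8.110.
So the output code is 8.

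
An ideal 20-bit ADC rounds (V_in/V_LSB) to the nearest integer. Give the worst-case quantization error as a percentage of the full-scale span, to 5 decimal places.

0.00005 %

Rounding → worst-case error = ½ LSB = V_FS/2^21, so 100/2097152 = 4.76837e-05 % of full scale.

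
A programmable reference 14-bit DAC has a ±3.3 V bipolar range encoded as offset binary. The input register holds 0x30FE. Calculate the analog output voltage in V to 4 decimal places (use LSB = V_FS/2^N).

LSB = 6.6 V / 2^14 = 402.83 µV.
Code 0x30FE = 12542 decimal.
V_out = (−3.3) + 12542 × 0.000402832 V = 1.75232 V.

1.7523 V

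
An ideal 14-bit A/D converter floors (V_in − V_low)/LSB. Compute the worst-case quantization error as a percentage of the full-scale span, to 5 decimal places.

Truncating → worst-case error = 1 LSB = V_FS/2^14, so 100/16384 = 0.00610352 % of full scale.

0.00610 %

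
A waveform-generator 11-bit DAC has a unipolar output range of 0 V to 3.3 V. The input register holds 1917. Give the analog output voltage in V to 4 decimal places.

3.0889 V

LSB = 3.3 V / 2^11 = 1.611 mV.
V_out = 0 + 1917 × 0.00161133 V = 3.08892 V.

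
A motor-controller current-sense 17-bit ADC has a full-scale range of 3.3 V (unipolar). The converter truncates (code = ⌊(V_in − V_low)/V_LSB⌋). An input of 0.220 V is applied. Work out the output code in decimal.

code 8738

Full-scale span = 3.3 V; LSB = 3.3/2^17 = 25.18 µV.
Input sits at 8738.133 steps above V_low.
Floor → code 8738.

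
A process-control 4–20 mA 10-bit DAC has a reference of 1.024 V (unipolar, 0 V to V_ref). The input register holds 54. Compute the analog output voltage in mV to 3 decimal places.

54.000 mV

LSB = 1.024 V / 2^10 = 1.000 mV.
V_out = 0 + 54 × 0.001 V = 0.054 V.
= 54.000 mV.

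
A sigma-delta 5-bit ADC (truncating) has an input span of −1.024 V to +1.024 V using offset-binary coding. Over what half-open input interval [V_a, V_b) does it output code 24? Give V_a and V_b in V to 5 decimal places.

LSB = 2.048/2^5 = 64.000 mV.
V_a = V_low + 24·LSB = 0.512 V; V_b = V_low + 25·LSB = 0.576 V.

[0.51200 V, 0.57600 V)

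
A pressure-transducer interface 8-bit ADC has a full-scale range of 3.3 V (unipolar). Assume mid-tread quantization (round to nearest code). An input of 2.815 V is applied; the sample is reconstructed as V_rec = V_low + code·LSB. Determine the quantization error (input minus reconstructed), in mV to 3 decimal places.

4.844 mV

One LSB is 3.3 V / 256 = 12.891 mV.
(2.815 − 0)/0.0128906 = 218.3758; round gives code 218.
V_rec = 0 + 218·0.0128906 = 2.8101562 V.
Error = 2.815 − 2.8101562 = 0.00484375 V = 4.844 mV.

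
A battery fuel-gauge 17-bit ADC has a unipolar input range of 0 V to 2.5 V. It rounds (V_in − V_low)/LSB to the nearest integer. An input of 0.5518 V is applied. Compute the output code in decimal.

code 28930

LSB = 2.5 V / 131072 = 19.07 µV.
Input sits at 28930.212 steps above V_low.
round(28930.212) = 28930.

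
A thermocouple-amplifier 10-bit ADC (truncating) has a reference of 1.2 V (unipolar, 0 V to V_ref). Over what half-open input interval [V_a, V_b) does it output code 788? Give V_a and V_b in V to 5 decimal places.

LSB = 1.2/2^10 = 1.172 mV.
V_a = V_low + 788·LSB = 0.923438 V; V_b = V_low + 789·LSB = 0.924609 V.

[0.92344 V, 0.92461 V)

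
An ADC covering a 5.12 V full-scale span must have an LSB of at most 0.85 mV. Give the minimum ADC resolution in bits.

13 bits

Number of steps required ≥ 5.12 V / 0.85 mV = 6023.53.
Need 2^N ≥ 6023.53; 2^12 = 4096, 2^13 = 8192.
Minimum N = 13.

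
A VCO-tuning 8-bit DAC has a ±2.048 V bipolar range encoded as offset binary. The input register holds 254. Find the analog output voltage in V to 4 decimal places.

2.0160 V

LSB = 4.096 V / 2^8 = 16.000 mV.
V_out = (−2.048) + 254 × 0.016 V = 2.016 V.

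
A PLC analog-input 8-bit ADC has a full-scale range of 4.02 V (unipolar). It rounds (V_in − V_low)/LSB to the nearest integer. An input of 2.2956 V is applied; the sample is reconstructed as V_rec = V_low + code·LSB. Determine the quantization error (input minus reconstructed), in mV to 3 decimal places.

2.944 mV

LSB = 4.02/2^8 = 15.703 mV.
Scaled input = 146.1875 LSBs, so code = 146.
V_rec = 0 + 146·0.0157031 = 2.2926562 V.
V_in − V_rec = 0.00294375 V = 2.944 mV.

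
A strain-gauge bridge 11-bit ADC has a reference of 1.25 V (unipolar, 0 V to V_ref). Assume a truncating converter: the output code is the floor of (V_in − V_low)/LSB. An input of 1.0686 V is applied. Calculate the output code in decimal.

Full-scale span = 1.25 V; LSB = 1.25/2^11 = 0.610 mV.
(1.0686 − 0) / 0.000610352 = 1750.794 LSBs.
So the output code is 1750.

code 1750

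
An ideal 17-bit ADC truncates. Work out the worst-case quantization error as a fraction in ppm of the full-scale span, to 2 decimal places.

Truncating → worst-case error = 1 LSB = V_FS/2^17, so 1e+06/131072 = 7.62939 ppm of full scale.

7.63 ppm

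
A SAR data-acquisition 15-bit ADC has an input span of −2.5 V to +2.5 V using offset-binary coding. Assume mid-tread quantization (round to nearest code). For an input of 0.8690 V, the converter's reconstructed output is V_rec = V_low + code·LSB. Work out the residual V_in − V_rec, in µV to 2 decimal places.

LSB = 5/2^15 = 152.59 µV.
(0.8690 − (−2.5))/0.000152588 = 22079.0784; round gives code 22079.
Code 22079 maps back to (−2.5) + 22079×0.000152588 V = 0.86898804 V.
Difference: 1.19629e-05 V → 11.96 µV.

11.96 µV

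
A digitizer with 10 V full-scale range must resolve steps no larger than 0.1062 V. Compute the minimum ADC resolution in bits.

Number of steps required ≥ 10 V / 0.1062 V = 94.16.
Need 2^N ≥ 94.16; 2^6 = 64, 2^7 = 128.
Minimum N = 7.

7 bits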